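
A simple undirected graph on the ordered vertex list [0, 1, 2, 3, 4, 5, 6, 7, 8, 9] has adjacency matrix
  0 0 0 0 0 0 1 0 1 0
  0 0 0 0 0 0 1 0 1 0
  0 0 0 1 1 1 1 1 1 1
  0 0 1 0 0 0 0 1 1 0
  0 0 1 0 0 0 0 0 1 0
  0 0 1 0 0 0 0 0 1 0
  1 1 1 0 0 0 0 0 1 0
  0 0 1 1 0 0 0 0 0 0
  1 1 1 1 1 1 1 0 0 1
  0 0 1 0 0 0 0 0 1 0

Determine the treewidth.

A width-2 tree decomposition is:
Bags: B1 = {2, 3, 8}  B2 = {2, 8, 9}  B3 = {2, 6, 8}  B4 = {1, 6, 8}  B5 = {2, 4, 8}  B6 = {0, 6, 8}  B7 = {2, 3, 7}  B8 = {2, 5, 8}
Tree: B1–B2, B2–B3, B3–B4, B2–B5, B4–B6, B1–B7, B2–B8
Every bag has size at most 3, so the width is 3 − 1 = 2 and tw(G) ≤ 2. For the lower bound, the 3 vertices {0, 6, 8} are pairwise adjacent, and any tree decomposition puts a clique entirely inside one bag — forcing width ≥ 2. Combining the bounds, tw(G) = 2.

2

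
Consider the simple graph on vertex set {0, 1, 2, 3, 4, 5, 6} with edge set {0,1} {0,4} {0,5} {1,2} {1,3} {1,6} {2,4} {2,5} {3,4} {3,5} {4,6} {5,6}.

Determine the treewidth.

A width-3 tree decomposition is:
Bags: B1 = {1, 3, 4, 5}  B2 = {1, 2, 4, 5}  B3 = {0, 1, 4, 5}  B4 = {1, 4, 5, 6}
Tree: B1–B2, B2–B3, B3–B4
Every bag has size at most 4, so the width is 4 − 1 = 3 and tw(G) ≤ 3. For the lower bound: the 4 vertex sets {3,5}, {2,4}, {1}, {0} are disjoint, each induces a connected subgraph, and every pair is joined by at least one edge of G. Contracting each set to a single vertex therefore yields K_{4} as a minor, and since treewidth is minor-monotone, tw(G) ≥ tw(K_{4}) = 3. Therefore the treewidth is 3.

3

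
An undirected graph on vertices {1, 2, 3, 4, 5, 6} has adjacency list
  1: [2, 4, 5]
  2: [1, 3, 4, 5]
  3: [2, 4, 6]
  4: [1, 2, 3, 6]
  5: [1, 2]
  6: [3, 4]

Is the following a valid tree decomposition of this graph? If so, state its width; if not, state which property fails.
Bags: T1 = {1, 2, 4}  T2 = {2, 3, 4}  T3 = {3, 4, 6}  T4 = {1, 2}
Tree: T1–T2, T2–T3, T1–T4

No — vertex 5 appears in no bag.

A tree decomposition must satisfy three properties: every vertex lies in some bag; for every edge, both endpoints lie together in some bag; and for every vertex, the bags containing it form a connected subtree. Here vertex 5 appears in no bag, so the decomposition is invalid.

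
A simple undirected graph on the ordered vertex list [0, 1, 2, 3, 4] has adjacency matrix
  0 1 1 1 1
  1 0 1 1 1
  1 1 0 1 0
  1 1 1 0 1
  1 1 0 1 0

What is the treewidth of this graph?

3

A width-3 tree decomposition is:
Bags: B1 = {0, 1, 2, 3}  B2 = {0, 1, 3, 4}
Tree: B1–B2
Every bag has size at most 4, so the width is 4 − 1 = 3 and tw(G) ≤ 3. Conversely, {0, 1, 2, 3} is a clique of size 4, and the vertices of any clique must share a bag in every tree decomposition; so some bag has ≥ 4 vertices and tw(G) ≥ 3. Combining the bounds, tw(G) = 3.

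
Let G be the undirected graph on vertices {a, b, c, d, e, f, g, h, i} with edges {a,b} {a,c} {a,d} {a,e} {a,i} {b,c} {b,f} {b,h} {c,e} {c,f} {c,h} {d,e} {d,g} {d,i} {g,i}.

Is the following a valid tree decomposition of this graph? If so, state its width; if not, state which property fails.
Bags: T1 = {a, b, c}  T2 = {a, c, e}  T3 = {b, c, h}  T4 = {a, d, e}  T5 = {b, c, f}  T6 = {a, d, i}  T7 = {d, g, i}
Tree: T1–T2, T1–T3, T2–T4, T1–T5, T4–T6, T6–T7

Every vertex of G appears in some bag (union = {a, b, c, d, e, f, g, h, i}); every edge is covered by a bag; and for each vertex v the set of bags containing v is connected in the bag tree. The decomposition is therefore valid. The largest bag has 3 vertices, so the width is 2.

Yes; width 2.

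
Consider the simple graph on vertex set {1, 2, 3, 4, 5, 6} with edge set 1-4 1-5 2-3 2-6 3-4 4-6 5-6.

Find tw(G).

2

A width-2 tree decomposition is:
Bags: B1 = {1, 5, 6}  B2 = {1, 4, 6}  B3 = {2, 4, 6}  B4 = {2, 3, 4}
Tree: B1–B2, B2–B3, B3–B4
The largest bag has 3 vertices, giving width 2; this decomposition certifies tw(G) ≤ 2. For the lower bound, G contains the cycle 5–1–4–6–5, so G is not a forest; only forests have treewidth ≤ 1, hence tw(G) ≥ 2. The upper and lower bounds meet at 2, so that is the treewidth.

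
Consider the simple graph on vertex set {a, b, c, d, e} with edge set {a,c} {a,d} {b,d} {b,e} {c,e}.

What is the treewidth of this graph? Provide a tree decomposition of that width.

Treewidth 2.
Bags: B1 = {a, b, d}  B2 = {a, b, c}  B3 = {b, c, e}
Tree: B1–B2, B2–B3

Every bag has size at most 3, so the width is 3 − 1 = 2 and tw(G) ≤ 2. Since b–d–a–c–e–b is a cycle in G, G is not acyclic. Forests are exactly the graphs of treewidth ≤ 1, so tw(G) ≥ 2. Hence tw(G) = 2 exactly.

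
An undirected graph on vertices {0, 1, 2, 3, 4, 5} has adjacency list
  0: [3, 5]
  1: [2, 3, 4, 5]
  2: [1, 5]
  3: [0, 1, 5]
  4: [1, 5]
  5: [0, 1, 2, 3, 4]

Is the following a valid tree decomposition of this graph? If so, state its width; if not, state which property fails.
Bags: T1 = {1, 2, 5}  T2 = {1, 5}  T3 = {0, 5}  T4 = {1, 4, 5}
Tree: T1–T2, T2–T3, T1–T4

No — vertex 3 appears in no bag.

A tree decomposition must satisfy three properties: every vertex lies in some bag; for every edge, both endpoints lie together in some bag; and for every vertex, the bags containing it form a connected subtree. Here vertex 3 appears in no bag, so the decomposition is invalid.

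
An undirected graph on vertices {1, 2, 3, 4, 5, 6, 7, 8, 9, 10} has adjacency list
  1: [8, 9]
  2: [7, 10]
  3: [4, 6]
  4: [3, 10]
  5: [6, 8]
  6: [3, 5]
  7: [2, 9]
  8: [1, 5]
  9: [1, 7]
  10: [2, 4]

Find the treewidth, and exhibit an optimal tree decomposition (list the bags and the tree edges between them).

The largest bag has 3 vertices, giving width 2; this decomposition certifies tw(G) ≤ 2. For the lower bound, G contains the cycle 4–10–2–7–9–1–8–5–6–3–4, so G is not a forest; only forests have treewidth ≤ 1, hence tw(G) ≥ 2. The upper and lower bounds meet at 2, so that is the treewidth.

Treewidth 2.
One optimal decomposition is:
Bags: B1 = {2, 4, 10}  B2 = {2, 4, 7}  B3 = {4, 7, 9}  B4 = {1, 4, 9}  B5 = {1, 4, 8}  B6 = {4, 5, 8}  B7 = {4, 5, 6}  B8 = {3, 4, 6}
Tree: B1–B2, B2–B3, B3–B4, B4–B5, B5–B6, B6–B7, B7–B8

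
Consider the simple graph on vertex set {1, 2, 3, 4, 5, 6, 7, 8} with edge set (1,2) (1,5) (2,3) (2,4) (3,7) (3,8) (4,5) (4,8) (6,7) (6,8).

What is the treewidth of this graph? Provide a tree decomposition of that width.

Treewidth 2.
One such decomposition:
Bags: B1 = {3, 6, 7}  B2 = {3, 6, 8}  B3 = {2, 3, 8}  B4 = {2, 4, 8}  B5 = {1, 2, 4}  B6 = {1, 4, 5}
Tree: B1–B2, B2–B3, B3–B4, B4–B5, B5–B6

Every bag has size at most 3, so the width is 3 − 1 = 2 and tw(G) ≤ 2. For the lower bound, G contains the cycle 7–6–8–3–7, so G is not a forest; only forests have treewidth ≤ 1, hence tw(G) ≥ 2. Hence tw(G) = 2 exactly.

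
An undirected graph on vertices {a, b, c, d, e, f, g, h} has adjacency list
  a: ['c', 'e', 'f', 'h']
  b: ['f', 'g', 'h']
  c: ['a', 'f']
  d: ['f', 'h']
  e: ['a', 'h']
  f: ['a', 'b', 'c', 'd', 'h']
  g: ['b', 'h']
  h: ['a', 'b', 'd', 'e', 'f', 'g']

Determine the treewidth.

A width-2 tree decomposition is:
Bags: B1 = {a, f, h}  B2 = {b, f, h}  B3 = {d, f, h}  B4 = {a, e, h}  B5 = {a, c, f}  B6 = {b, g, h}
Tree: B1–B2, B2–B3, B1–B4, B1–B5, B2–B6
Every bag has size at most 3, so the width is 3 − 1 = 2 and tw(G) ≤ 2. On the other hand G contains the 3-clique {b, g, h}. A clique must lie in a single bag of any decomposition, so no decomposition can have width below 2. Hence tw(G) = 2 exactly.

2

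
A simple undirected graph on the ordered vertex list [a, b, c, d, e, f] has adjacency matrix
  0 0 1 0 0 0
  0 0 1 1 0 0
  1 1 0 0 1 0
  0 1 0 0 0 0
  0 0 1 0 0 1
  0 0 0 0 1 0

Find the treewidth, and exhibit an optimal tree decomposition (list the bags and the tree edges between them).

Each bag holds 2 vertices, so the decomposition has width 1, which upper-bounds the treewidth. Any graph with an edge has treewidth ≥ 1, and G has the edge d–b. Hence tw(G) = 1 exactly.

Treewidth 1.
One such decomposition:
Bags: B1 = {b, d}  B2 = {b, c}  B3 = {a, c}  B4 = {c, e}  B5 = {e, f}
Tree: B1–B2, B2–B3, B3–B4, B4–B5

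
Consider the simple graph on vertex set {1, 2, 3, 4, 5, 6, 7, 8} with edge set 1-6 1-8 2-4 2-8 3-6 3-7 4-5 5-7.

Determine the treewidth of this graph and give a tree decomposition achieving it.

Treewidth 2.
One such decomposition:
Bags: B1 = {3, 6, 7}  B2 = {5, 6, 7}  B3 = {4, 5, 6}  B4 = {2, 4, 6}  B5 = {2, 6, 8}  B6 = {1, 6, 8}
Tree: B1–B2, B2–B3, B3–B4, B4–B5, B5–B6

Each bag holds 3 vertices, so the decomposition has width 2, which upper-bounds the treewidth. For the lower bound, G contains the cycle 6–3–7–5–4–2–8–1–6, so G is not a forest; only forests have treewidth ≤ 1, hence tw(G) ≥ 2. Hence tw(G) = 2 exactly.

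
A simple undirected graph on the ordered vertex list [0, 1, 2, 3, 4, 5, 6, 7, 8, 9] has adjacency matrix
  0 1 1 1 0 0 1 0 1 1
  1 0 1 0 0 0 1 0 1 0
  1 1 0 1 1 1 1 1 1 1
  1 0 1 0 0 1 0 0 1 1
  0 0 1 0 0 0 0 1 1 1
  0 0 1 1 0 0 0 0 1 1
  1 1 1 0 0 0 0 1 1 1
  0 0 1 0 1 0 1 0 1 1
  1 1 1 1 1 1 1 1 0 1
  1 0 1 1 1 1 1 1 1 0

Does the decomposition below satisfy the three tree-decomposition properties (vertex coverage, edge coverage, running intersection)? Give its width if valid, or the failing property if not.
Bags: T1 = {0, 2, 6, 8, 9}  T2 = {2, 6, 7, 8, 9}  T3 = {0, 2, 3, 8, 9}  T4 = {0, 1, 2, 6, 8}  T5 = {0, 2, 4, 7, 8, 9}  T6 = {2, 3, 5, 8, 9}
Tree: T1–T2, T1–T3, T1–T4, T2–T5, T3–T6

No — bags containing vertex 0 are not connected in the tree.

A tree decomposition must satisfy three properties: every vertex lies in some bag; for every edge, both endpoints lie together in some bag; and for every vertex, the bags containing it form a connected subtree. Here bags containing vertex 0 are not connected in the tree, so the decomposition is invalid.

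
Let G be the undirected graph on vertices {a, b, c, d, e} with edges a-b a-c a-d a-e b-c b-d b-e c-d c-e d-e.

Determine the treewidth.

4

A width-4 tree decomposition is:
Bags: B1 = {a, b, c, d, e}
Tree: (single bag)
A single bag containing all 5 vertices is trivially a valid decomposition of width 4. On the other hand G contains the 5-clique {a, b, c, d, e}. A clique must lie in a single bag of any decomposition, so no decomposition can have width below 4. The upper and lower bounds meet at 4, so that is the treewidth.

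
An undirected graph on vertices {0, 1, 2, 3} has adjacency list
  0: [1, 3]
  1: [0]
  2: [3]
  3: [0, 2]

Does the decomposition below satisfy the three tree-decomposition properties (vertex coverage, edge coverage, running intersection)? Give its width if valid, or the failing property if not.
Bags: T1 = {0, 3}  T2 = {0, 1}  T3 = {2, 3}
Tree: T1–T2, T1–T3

Checking the three conditions: (i) the bags cover all of {0, 1, 2, 3}; (ii) for each edge, some bag contains both endpoints; (iii) the bags containing any fixed vertex form a subtree. All hold, so the decomposition is valid with width 2 − 1 = 1.

Yes; width 1.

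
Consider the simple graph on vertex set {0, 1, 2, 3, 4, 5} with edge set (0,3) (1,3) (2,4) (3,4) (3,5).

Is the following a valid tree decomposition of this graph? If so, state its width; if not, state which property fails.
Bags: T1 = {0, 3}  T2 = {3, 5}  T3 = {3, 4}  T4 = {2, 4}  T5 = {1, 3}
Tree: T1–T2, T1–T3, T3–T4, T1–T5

Checking the three conditions: (i) the bags cover all of {0, 1, 2, 3, 4, 5}; (ii) for each edge, some bag contains both endpoints; (iii) the bags containing any fixed vertex form a subtree. All hold, so the decomposition is valid with width 2 − 1 = 1.

Yes; width 1.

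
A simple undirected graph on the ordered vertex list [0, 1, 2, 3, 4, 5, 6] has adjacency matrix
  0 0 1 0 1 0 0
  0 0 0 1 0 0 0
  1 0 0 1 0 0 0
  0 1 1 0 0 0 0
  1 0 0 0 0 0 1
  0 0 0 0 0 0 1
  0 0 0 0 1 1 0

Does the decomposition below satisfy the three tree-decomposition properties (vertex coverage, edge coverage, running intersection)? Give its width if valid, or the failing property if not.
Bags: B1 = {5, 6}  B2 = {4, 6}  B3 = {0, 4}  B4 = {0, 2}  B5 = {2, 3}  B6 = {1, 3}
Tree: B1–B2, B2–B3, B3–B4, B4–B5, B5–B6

Vertex coverage: the bags together contain {0, 1, 2, 3, 4, 5, 6}, the full vertex set. Edge coverage: each edge of G has both endpoints in at least one bag. Running intersection: for every vertex, the bags containing it form a connected subtree. All three properties hold, so this is a valid tree decomposition of width max|bag| − 1 = 1, and hence tw(G) ≤ 1.

Yes; width 1.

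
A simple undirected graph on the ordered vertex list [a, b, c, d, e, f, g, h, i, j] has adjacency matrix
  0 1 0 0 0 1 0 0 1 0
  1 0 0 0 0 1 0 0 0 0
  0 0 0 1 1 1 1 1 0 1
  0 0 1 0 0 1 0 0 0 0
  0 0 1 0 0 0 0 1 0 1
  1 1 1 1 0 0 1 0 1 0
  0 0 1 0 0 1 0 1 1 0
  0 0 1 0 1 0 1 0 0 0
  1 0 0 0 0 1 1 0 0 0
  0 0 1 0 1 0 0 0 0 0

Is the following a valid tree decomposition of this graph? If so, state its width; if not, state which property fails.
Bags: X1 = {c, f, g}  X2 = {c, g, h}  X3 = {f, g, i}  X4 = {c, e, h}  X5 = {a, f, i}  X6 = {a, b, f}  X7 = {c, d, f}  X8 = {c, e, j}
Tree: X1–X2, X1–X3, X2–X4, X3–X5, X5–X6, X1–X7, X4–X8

Yes; width 2.

Checking the three conditions: (i) the bags cover all of {a, b, c, d, e, f, g, h, i, j}; (ii) for each edge, some bag contains both endpoints; (iii) the bags containing any fixed vertex form a subtree. All hold, so the decomposition is valid with width 3 − 1 = 2.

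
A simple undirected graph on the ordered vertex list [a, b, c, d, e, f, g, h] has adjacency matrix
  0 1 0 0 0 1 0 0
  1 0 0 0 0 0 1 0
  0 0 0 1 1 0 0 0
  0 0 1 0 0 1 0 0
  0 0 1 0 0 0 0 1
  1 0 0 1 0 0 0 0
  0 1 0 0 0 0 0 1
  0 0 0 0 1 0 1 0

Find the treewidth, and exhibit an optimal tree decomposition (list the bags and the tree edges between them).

Treewidth 2.
One such decomposition:
Bags: B1 = {a, b, f}  B2 = {b, d, f}  B3 = {b, c, d}  B4 = {b, c, e}  B5 = {b, e, h}  B6 = {b, g, h}
Tree: B1–B2, B2–B3, B3–B4, B4–B5, B5–B6

Every bag has size at most 3, so the width is 3 − 1 = 2 and tw(G) ≤ 2. The edges b–a–f–d–c–e–h–g–b form a cycle, so G is not a tree and its treewidth is at least 2. Hence tw(G) = 2 exactly.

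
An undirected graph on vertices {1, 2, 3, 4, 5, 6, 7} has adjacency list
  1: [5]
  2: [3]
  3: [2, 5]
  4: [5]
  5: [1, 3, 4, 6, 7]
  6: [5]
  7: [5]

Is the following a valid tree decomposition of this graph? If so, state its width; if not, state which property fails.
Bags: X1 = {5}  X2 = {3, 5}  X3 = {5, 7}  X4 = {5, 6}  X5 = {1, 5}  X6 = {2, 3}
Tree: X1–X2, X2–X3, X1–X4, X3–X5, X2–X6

A tree decomposition must satisfy three properties: every vertex lies in some bag; for every edge, both endpoints lie together in some bag; and for every vertex, the bags containing it form a connected subtree. Here vertex 4 appears in no bag, so the decomposition is invalid.

No — vertex 4 appears in no bag.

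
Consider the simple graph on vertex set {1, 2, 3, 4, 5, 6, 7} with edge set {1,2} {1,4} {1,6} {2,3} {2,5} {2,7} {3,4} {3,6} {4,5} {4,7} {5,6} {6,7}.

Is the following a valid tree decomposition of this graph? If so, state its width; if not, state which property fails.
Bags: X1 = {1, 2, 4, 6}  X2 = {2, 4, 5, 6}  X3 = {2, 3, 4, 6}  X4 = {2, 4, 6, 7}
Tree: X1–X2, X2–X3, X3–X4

Yes; width 3.

Every vertex of G appears in some bag (union = {1, 2, 3, 4, 5, 6, 7}); every edge is covered by a bag; and for each vertex v the set of bags containing v is connected in the bag tree. The decomposition is therefore valid. The largest bag has 4 vertices, so the width is 3.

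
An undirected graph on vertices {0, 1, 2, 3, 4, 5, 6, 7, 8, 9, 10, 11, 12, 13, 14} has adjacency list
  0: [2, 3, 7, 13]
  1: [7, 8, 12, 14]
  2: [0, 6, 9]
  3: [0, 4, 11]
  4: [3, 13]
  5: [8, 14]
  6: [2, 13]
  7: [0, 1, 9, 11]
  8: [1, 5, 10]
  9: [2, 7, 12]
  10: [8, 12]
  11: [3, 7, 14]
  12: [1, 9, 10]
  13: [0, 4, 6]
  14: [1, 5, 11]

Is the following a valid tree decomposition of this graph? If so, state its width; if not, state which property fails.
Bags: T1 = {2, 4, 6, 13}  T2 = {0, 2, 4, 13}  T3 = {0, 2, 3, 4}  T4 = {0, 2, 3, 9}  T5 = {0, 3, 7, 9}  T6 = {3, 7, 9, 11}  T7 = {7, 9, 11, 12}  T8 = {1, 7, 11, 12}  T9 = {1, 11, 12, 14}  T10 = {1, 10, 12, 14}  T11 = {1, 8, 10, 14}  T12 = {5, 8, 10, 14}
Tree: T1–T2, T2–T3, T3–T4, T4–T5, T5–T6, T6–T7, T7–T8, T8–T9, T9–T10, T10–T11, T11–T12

Vertex coverage: the bags together contain {0, 1, 2, 3, 4, 5, 6, 7, 8, 9, 10, 11, 12, 13, 14}, the full vertex set. Edge coverage: each edge of G has both endpoints in at least one bag. Running intersection: for every vertex, the bags containing it form a connected subtree. All three properties hold, so this is a valid tree decomposition of width max|bag| − 1 = 3, and hence tw(G) ≤ 3.

Yes; width 3.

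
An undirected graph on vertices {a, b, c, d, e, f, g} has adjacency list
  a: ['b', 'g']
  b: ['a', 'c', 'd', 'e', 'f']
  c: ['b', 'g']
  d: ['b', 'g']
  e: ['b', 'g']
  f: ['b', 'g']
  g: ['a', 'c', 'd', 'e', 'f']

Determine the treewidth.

2

A width-2 tree decomposition is:
Bags: B1 = {b, f, g}  B2 = {b, d, g}  B3 = {a, b, g}  B4 = {b, c, g}  B5 = {b, e, g}
Tree: B1–B2, B2–B3, B3–B4, B4–B5
Every bag has size at most 3, so the width is 3 − 1 = 2 and tw(G) ≤ 2. For the lower bound, G contains the cycle g–f–b–d–g, so G is not a forest; only forests have treewidth ≤ 1, hence tw(G) ≥ 2. Hence tw(G) = 2 exactly.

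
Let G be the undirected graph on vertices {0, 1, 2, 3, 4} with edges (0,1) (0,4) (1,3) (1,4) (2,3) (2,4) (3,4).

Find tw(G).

2

A width-2 tree decomposition is:
Bags: B1 = {1, 3, 4}  B2 = {2, 3, 4}  B3 = {0, 1, 4}
Tree: B1–B2, B1–B3
Each bag holds 3 vertices, so the decomposition has width 2, which upper-bounds the treewidth. On the other hand G contains the 3-clique {0, 1, 4}. A clique must lie in a single bag of any decomposition, so no decomposition can have width below 2. Therefore the treewidth is 2.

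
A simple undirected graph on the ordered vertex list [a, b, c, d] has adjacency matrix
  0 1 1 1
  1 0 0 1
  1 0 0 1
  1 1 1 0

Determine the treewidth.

A width-2 tree decomposition is:
Bags: B1 = {a, b, d}  B2 = {a, c, d}
Tree: B1–B2
Every bag has size at most 3, so the width is 3 − 1 = 2 and tw(G) ≤ 2. For the lower bound, the 3 vertices {a, c, d} are pairwise adjacent, and any tree decomposition puts a clique entirely inside one bag — forcing width ≥ 2. Hence tw(G) = 2 exactly.

2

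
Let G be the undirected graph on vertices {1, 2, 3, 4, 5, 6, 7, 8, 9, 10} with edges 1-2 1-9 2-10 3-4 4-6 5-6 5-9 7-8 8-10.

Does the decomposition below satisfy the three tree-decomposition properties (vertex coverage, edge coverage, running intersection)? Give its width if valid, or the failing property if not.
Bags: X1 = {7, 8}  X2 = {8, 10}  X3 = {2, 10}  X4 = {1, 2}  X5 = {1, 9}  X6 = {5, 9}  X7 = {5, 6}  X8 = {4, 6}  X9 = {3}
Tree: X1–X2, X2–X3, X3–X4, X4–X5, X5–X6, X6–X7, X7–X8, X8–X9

No — edge (4,3) lies in no bag.

A tree decomposition must satisfy three properties: every vertex lies in some bag; for every edge, both endpoints lie together in some bag; and for every vertex, the bags containing it form a connected subtree. Here edge (4,3) lies in no bag, so the decomposition is invalid.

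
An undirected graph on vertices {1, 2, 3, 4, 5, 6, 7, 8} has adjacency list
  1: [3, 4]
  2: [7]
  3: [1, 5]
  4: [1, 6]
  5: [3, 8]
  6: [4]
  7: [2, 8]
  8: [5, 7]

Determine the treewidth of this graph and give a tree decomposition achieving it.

The largest bag has 2 vertices, giving width 1; this decomposition certifies tw(G) ≤ 1. G has an edge, so its treewidth is at least 1. The upper and lower bounds meet at 1, so that is the treewidth.

Treewidth 1.
One such decomposition:
Bags: B1 = {2, 7}  B2 = {7, 8}  B3 = {5, 8}  B4 = {3, 5}  B5 = {1, 3}  B6 = {1, 4}  B7 = {4, 6}
Tree: B1–B2, B2–B3, B3–B4, B4–B5, B5–B6, B6–B7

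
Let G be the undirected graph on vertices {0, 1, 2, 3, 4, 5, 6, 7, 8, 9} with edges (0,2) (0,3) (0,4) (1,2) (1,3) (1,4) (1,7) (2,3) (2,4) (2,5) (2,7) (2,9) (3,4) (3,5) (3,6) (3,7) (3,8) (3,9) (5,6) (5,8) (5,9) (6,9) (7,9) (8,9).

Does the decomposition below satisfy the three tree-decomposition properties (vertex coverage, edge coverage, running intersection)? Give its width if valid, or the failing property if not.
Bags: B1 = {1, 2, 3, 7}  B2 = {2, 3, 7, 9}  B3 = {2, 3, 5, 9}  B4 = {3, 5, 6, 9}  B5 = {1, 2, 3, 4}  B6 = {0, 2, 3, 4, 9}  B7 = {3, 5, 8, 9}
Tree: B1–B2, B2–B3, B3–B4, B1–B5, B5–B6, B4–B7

No — bags containing vertex 9 are not connected in the tree.

A tree decomposition must satisfy three properties: every vertex lies in some bag; for every edge, both endpoints lie together in some bag; and for every vertex, the bags containing it form a connected subtree. Here bags containing vertex 9 are not connected in the tree, so the decomposition is invalid.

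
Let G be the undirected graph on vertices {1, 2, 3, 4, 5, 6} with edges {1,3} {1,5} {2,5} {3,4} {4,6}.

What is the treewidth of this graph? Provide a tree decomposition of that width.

Treewidth 1.
Bags: B1 = {4, 6}  B2 = {3, 4}  B3 = {1, 3}  B4 = {1, 5}  B5 = {2, 5}
Tree: B1–B2, B2–B3, B3–B4, B4–B5

Each bag holds 2 vertices, so the decomposition has width 1, which upper-bounds the treewidth. Since G has at least one edge (e.g. 6–4), it is not an edgeless graph, so tw(G) ≥ 1. Hence tw(G) = 1 exactly.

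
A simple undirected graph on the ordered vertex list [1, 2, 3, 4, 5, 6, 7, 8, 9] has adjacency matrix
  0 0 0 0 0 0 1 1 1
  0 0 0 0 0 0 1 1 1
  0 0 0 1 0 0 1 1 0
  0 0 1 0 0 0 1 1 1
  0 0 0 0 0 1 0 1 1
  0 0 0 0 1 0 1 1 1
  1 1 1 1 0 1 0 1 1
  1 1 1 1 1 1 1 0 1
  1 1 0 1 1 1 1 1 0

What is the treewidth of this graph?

A width-3 tree decomposition is:
Bags: B1 = {4, 7, 8, 9}  B2 = {2, 7, 8, 9}  B3 = {6, 7, 8, 9}  B4 = {5, 6, 8, 9}  B5 = {3, 4, 7, 8}  B6 = {1, 7, 8, 9}
Tree: B1–B2, B1–B3, B3–B4, B1–B5, B3–B6
Every bag has size at most 4, so the width is 4 − 1 = 3 and tw(G) ≤ 3. For the lower bound, the 4 vertices {5, 6, 8, 9} are pairwise adjacent, and any tree decomposition puts a clique entirely inside one bag — forcing width ≥ 3. Combining the bounds, tw(G) = 3.

3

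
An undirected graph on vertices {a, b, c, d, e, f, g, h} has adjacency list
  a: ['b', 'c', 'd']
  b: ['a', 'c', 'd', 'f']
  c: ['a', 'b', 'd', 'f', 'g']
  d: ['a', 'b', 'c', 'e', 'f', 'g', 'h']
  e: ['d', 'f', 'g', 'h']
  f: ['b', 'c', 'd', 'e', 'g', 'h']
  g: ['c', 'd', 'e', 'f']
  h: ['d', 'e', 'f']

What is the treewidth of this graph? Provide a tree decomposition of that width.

The largest bag has 4 vertices, giving width 3; this decomposition certifies tw(G) ≤ 3. Conversely, {a, b, c, d} is a clique of size 4, and the vertices of any clique must share a bag in every tree decomposition; so some bag has ≥ 4 vertices and tw(G) ≥ 3. Therefore the treewidth is 3.

Treewidth 3.
One such decomposition:
Bags: B1 = {b, c, d, f}  B2 = {c, d, f, g}  B3 = {d, e, f, g}  B4 = {d, e, f, h}  B5 = {a, b, c, d}
Tree: B1–B2, B2–B3, B3–B4, B1–B5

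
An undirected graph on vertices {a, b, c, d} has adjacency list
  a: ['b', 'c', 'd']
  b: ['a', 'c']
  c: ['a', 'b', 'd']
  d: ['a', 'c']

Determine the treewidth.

A width-2 tree decomposition is:
Bags: B1 = {a, c, d}  B2 = {a, b, c}
Tree: B1–B2
Each bag holds 3 vertices, so the decomposition has width 2, which upper-bounds the treewidth. Conversely, {a, c, d} is a clique of size 3, and the vertices of any clique must share a bag in every tree decomposition; so some bag has ≥ 3 vertices and tw(G) ≥ 2. Hence tw(G) = 2 exactly.

2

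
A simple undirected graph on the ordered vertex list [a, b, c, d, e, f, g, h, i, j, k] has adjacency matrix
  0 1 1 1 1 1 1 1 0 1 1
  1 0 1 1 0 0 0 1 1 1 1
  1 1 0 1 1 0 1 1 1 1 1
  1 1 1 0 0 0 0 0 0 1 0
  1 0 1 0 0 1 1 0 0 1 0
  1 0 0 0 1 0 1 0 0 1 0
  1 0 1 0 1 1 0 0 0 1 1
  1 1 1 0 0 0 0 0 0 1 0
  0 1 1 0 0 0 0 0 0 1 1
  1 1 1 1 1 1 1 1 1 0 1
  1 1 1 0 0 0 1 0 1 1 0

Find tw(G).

A width-4 tree decomposition is:
Bags: B1 = {a, b, c, h, j}  B2 = {a, b, c, j, k}  B3 = {a, c, g, j, k}  B4 = {a, c, e, g, j}  B5 = {a, b, c, d, j}  B6 = {b, c, i, j, k}  B7 = {a, e, f, g, j}
Tree: B1–B2, B2–B3, B3–B4, B2–B5, B2–B6, B4–B7
Each bag holds 5 vertices, so the decomposition has width 4, which upper-bounds the treewidth. On the other hand G contains the 5-clique {a, c, e, g, j}. A clique must lie in a single bag of any decomposition, so no decomposition can have width below 4. Combining the bounds, tw(G) = 4.

4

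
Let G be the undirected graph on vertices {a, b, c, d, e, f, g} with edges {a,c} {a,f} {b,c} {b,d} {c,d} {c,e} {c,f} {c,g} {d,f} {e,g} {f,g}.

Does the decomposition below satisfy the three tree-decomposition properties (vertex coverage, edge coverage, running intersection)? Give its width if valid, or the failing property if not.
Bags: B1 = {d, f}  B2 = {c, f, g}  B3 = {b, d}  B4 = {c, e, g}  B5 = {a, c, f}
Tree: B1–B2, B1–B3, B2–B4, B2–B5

No — edge (c,d) lies in no bag.

A tree decomposition must satisfy three properties: every vertex lies in some bag; for every edge, both endpoints lie together in some bag; and for every vertex, the bags containing it form a connected subtree. Here edge (c,d) lies in no bag, so the decomposition is invalid.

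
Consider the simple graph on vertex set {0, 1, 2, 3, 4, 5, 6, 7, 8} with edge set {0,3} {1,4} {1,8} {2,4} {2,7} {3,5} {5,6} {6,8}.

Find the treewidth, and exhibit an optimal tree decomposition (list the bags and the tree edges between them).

Treewidth 1.
One such decomposition:
Bags: B1 = {0, 3}  B2 = {3, 5}  B3 = {5, 6}  B4 = {6, 8}  B5 = {1, 8}  B6 = {1, 4}  B7 = {2, 4}  B8 = {2, 7}
Tree: B1–B2, B2–B3, B3–B4, B4–B5, B5–B6, B6–B7, B7–B8

Every bag has size at most 2, so the width is 2 − 1 = 1 and tw(G) ≤ 1. Any graph with an edge has treewidth ≥ 1, and G has the edge 0–3. Combining the bounds, tw(G) = 1.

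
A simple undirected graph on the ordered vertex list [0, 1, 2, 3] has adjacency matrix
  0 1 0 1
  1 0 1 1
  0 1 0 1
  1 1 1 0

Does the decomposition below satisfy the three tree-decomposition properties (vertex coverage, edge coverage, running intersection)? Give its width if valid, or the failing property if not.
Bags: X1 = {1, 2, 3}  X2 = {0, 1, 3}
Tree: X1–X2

Yes; width 2.

Checking the three conditions: (i) the bags cover all of {0, 1, 2, 3}; (ii) for each edge, some bag contains both endpoints; (iii) the bags containing any fixed vertex form a subtree. All hold, so the decomposition is valid with width 3 − 1 = 2.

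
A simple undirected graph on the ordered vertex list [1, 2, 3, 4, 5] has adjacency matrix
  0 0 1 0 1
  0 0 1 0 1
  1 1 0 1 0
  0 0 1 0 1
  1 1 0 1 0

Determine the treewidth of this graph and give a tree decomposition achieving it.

Every bag has size at most 3, so the width is 3 − 1 = 2 and tw(G) ≤ 2. The edges 2–5–1–3–2 form a cycle, so G is not a tree and its treewidth is at least 2. Hence tw(G) = 2 exactly.

Treewidth 2.
One optimal decomposition is:
Bags: B1 = {2, 3, 5}  B2 = {1, 3, 5}  B3 = {3, 4, 5}
Tree: B1–B2, B2–B3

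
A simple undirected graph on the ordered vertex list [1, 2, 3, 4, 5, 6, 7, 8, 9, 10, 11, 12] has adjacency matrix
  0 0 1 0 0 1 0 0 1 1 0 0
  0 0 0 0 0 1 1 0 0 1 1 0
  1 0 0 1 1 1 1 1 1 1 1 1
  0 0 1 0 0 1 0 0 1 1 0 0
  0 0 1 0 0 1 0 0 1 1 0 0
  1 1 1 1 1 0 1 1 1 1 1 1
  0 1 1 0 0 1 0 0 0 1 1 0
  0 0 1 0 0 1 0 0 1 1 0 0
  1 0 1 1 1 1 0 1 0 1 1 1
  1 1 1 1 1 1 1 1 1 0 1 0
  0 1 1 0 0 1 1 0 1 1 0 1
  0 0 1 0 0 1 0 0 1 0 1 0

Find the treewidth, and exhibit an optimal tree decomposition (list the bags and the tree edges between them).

Treewidth 4.
Bags: B1 = {3, 5, 6, 9, 10}  B2 = {3, 6, 9, 10, 11}  B3 = {3, 6, 7, 10, 11}  B4 = {3, 6, 8, 9, 10}  B5 = {3, 4, 6, 9, 10}  B6 = {3, 6, 9, 11, 12}  B7 = {2, 6, 7, 10, 11}  B8 = {1, 3, 6, 9, 10}
Tree: B1–B2, B2–B3, B1–B4, B1–B5, B2–B6, B3–B7, B5–B8

Each bag holds 5 vertices, so the decomposition has width 4, which upper-bounds the treewidth. Conversely, {2, 6, 7, 10, 11} is a clique of size 5, and the vertices of any clique must share a bag in every tree decomposition; so some bag has ≥ 5 vertices and tw(G) ≥ 4. Hence tw(G) = 4 exactly.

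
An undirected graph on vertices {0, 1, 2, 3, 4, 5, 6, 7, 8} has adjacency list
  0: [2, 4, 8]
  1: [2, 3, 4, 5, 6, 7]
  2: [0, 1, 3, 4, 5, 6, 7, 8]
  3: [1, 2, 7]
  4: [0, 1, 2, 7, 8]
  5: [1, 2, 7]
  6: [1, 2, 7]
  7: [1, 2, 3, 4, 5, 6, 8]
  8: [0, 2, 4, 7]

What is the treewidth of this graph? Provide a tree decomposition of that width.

Treewidth 3.
Bags: B1 = {1, 2, 6, 7}  B2 = {1, 2, 5, 7}  B3 = {1, 2, 3, 7}  B4 = {1, 2, 4, 7}  B5 = {2, 4, 7, 8}  B6 = {0, 2, 4, 8}
Tree: B1–B2, B1–B3, B1–B4, B4–B5, B5–B6

The largest bag has 4 vertices, giving width 3; this decomposition certifies tw(G) ≤ 3. For the lower bound, the 4 vertices {0, 2, 4, 8} are pairwise adjacent, and any tree decomposition puts a clique entirely inside one bag — forcing width ≥ 3. Combining the bounds, tw(G) = 3.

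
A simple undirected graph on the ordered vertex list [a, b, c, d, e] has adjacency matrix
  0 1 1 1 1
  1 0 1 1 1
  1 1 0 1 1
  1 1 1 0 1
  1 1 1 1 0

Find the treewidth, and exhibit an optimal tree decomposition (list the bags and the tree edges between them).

Treewidth 4.
One such decomposition:
Bags: B1 = {a, b, c, d, e}
Tree: (single bag)

A single bag containing all 5 vertices is trivially a valid decomposition of width 4. On the other hand G contains the 5-clique {a, b, c, d, e}. A clique must lie in a single bag of any decomposition, so no decomposition can have width below 4. Therefore the treewidth is 4.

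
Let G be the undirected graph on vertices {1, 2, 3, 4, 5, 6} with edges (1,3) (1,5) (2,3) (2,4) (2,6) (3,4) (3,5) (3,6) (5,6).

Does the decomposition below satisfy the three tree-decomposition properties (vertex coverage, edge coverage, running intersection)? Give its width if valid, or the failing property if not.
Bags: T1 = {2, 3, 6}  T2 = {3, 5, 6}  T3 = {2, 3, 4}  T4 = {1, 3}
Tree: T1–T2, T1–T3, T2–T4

A tree decomposition must satisfy three properties: every vertex lies in some bag; for every edge, both endpoints lie together in some bag; and for every vertex, the bags containing it form a connected subtree. Here edge (5,1) lies in no bag, so the decomposition is invalid.

No — edge (5,1) lies in no bag.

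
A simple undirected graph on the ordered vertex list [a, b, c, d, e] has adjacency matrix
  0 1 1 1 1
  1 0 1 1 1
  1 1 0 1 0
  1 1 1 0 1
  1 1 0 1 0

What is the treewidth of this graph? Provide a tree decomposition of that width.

Treewidth 3.
One optimal decomposition is:
Bags: B1 = {a, b, c, d}  B2 = {a, b, d, e}
Tree: B1–B2

The largest bag has 4 vertices, giving width 3; this decomposition certifies tw(G) ≤ 3. On the other hand G contains the 4-clique {a, b, d, e}. A clique must lie in a single bag of any decomposition, so no decomposition can have width below 3. Therefore the treewidth is 3.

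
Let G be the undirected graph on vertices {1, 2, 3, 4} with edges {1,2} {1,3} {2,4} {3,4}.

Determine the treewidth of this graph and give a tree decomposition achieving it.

Treewidth 2.
Bags: B1 = {2, 3, 4}  B2 = {1, 2, 3}
Tree: B1–B2

Every bag has size at most 3, so the width is 3 − 1 = 2 and tw(G) ≤ 2. For the lower bound, G contains the cycle 3–4–2–1–3, so G is not a forest; only forests have treewidth ≤ 1, hence tw(G) ≥ 2. Therefore the treewidth is 2.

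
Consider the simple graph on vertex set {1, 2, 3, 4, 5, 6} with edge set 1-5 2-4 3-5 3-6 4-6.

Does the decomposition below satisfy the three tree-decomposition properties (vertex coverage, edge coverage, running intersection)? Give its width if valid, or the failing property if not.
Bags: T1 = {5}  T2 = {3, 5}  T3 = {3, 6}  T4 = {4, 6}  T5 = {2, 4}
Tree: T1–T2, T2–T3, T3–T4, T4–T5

A tree decomposition must satisfy three properties: every vertex lies in some bag; for every edge, both endpoints lie together in some bag; and for every vertex, the bags containing it form a connected subtree. Here vertex 1 appears in no bag, so the decomposition is invalid.

No — vertex 1 appears in no bag.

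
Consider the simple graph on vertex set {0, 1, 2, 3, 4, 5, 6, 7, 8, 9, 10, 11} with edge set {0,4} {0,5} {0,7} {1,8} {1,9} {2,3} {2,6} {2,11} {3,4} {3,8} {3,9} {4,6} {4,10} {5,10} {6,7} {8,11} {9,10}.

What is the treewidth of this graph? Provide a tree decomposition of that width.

Treewidth 3.
One optimal decomposition is:
Bags: B1 = {1, 2, 8, 11}  B2 = {1, 2, 3, 8}  B3 = {1, 2, 3, 9}  B4 = {2, 3, 6, 9}  B5 = {3, 4, 6, 9}  B6 = {4, 6, 9, 10}  B7 = {4, 6, 7, 10}  B8 = {0, 4, 7, 10}  B9 = {0, 5, 7, 10}
Tree: B1–B2, B2–B3, B3–B4, B4–B5, B5–B6, B6–B7, B7–B8, B8–B9

Each bag holds 4 vertices, so the decomposition has width 3, which upper-bounds the treewidth. For the lower bound: the 4 vertex sets {1,8,11}, {2}, {3}, {4,6,9,10} are disjoint, each induces a connected subgraph, and every pair is joined by at least one edge of G. Contracting each set to a single vertex therefore yields K_{4} as a minor, and since treewidth is minor-monotone, tw(G) ≥ tw(K_{4}) = 3. Therefore the treewidth is 3.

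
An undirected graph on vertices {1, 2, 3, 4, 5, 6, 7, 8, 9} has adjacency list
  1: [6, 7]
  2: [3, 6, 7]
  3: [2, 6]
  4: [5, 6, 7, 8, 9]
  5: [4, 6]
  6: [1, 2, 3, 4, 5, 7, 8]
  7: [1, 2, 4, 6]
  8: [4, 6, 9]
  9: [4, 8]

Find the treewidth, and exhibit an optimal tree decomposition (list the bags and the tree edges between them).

Treewidth 2.
One such decomposition:
Bags: B1 = {4, 6, 8}  B2 = {4, 6, 7}  B3 = {2, 6, 7}  B4 = {1, 6, 7}  B5 = {4, 5, 6}  B6 = {4, 8, 9}  B7 = {2, 3, 6}
Tree: B1–B2, B2–B3, B2–B4, B1–B5, B1–B6, B3–B7

Each bag holds 3 vertices, so the decomposition has width 2, which upper-bounds the treewidth. For the lower bound, the 3 vertices {4, 8, 9} are pairwise adjacent, and any tree decomposition puts a clique entirely inside one bag — forcing width ≥ 2. Therefore the treewidth is 2.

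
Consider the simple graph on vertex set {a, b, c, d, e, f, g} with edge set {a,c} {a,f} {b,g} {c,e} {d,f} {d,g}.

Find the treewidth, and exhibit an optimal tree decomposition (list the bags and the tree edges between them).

Treewidth 1.
One such decomposition:
Bags: B1 = {c, e}  B2 = {a, c}  B3 = {a, f}  B4 = {d, f}  B5 = {d, g}  B6 = {b, g}
Tree: B1–B2, B2–B3, B3–B4, B4–B5, B5–B6

Each bag holds 2 vertices, so the decomposition has width 1, which upper-bounds the treewidth. Any graph with an edge has treewidth ≥ 1, and G has the edge e–c. The upper and lower bounds meet at 1, so that is the treewidth.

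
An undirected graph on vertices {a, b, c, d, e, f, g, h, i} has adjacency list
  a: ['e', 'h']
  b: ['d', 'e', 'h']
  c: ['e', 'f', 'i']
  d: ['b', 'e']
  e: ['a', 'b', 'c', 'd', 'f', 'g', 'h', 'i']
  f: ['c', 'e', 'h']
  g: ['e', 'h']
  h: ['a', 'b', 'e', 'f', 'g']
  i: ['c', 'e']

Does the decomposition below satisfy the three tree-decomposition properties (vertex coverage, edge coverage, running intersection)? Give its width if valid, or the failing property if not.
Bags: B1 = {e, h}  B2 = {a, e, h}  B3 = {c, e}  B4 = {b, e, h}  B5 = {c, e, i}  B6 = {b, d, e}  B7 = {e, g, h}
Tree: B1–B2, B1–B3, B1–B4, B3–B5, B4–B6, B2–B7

No — vertex f appears in no bag.

A tree decomposition must satisfy three properties: every vertex lies in some bag; for every edge, both endpoints lie together in some bag; and for every vertex, the bags containing it form a connected subtree. Here vertex f appears in no bag, so the decomposition is invalid.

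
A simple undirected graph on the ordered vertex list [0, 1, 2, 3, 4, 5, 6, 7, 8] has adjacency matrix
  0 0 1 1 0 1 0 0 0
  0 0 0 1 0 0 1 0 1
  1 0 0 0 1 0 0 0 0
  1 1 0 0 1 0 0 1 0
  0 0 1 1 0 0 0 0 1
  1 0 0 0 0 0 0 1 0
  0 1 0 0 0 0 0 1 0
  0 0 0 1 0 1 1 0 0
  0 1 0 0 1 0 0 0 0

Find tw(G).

A width-3 tree decomposition is:
Bags: B1 = {0, 2, 4, 8}  B2 = {0, 3, 4, 8}  B3 = {0, 1, 3, 8}  B4 = {0, 1, 3, 5}  B5 = {1, 3, 5, 7}  B6 = {1, 5, 6, 7}
Tree: B1–B2, B2–B3, B3–B4, B4–B5, B5–B6
The largest bag has 4 vertices, giving width 3; this decomposition certifies tw(G) ≤ 3. For the lower bound: the 4 vertex sets {2,4,8}, {0}, {3}, {1,5,6,7} are disjoint, each induces a connected subgraph, and every pair is joined by at least one edge of G. Contracting each set to a single vertex therefore yields K_{4} as a minor, and since treewidth is minor-monotone, tw(G) ≥ tw(K_{4}) = 3. Combining the bounds, tw(G) = 3.

3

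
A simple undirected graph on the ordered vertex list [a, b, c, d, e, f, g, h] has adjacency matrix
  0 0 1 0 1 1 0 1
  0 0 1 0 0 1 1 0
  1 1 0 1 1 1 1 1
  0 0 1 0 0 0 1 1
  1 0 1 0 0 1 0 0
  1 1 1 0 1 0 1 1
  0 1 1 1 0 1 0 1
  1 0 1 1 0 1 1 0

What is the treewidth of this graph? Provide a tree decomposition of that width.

Treewidth 3.
One such decomposition:
Bags: B1 = {c, f, g, h}  B2 = {c, d, g, h}  B3 = {a, c, f, h}  B4 = {a, c, e, f}  B5 = {b, c, f, g}
Tree: B1–B2, B1–B3, B3–B4, B1–B5

Each bag holds 4 vertices, so the decomposition has width 3, which upper-bounds the treewidth. On the other hand G contains the 4-clique {c, d, g, h}. A clique must lie in a single bag of any decomposition, so no decomposition can have width below 3. Combining the bounds, tw(G) = 3.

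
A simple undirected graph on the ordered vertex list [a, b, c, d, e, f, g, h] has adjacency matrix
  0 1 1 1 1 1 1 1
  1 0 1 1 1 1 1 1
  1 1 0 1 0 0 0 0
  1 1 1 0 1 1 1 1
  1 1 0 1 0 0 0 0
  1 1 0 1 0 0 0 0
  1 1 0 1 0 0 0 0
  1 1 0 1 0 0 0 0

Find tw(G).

3

A width-3 tree decomposition is:
Bags: B1 = {a, b, d, e}  B2 = {a, b, d, f}  B3 = {a, b, d, g}  B4 = {a, b, d, h}  B5 = {a, b, c, d}
Tree: B1–B2, B1–B3, B3–B4, B4–B5
Every bag has size at most 4, so the width is 4 − 1 = 3 and tw(G) ≤ 3. Conversely, {a, b, d, f} is a clique of size 4, and the vertices of any clique must share a bag in every tree decomposition; so some bag has ≥ 4 vertices and tw(G) ≥ 3. Therefore the treewidth is 3.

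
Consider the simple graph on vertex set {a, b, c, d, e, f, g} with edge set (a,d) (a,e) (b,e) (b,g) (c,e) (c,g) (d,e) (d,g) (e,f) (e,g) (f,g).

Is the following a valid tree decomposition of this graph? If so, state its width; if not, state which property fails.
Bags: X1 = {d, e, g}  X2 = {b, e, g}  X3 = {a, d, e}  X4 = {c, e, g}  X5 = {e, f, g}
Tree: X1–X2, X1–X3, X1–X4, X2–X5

Yes; width 2.

Vertex coverage: the bags together contain {a, b, c, d, e, f, g}, the full vertex set. Edge coverage: each edge of G has both endpoints in at least one bag. Running intersection: for every vertex, the bags containing it form a connected subtree. All three properties hold, so this is a valid tree decomposition of width max|bag| − 1 = 2, and hence tw(G) ≤ 2.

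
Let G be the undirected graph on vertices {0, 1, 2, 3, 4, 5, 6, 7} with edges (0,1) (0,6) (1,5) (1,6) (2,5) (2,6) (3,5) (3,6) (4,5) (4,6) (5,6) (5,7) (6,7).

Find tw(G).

A width-2 tree decomposition is:
Bags: B1 = {3, 5, 6}  B2 = {4, 5, 6}  B3 = {2, 5, 6}  B4 = {1, 5, 6}  B5 = {5, 6, 7}  B6 = {0, 1, 6}
Tree: B1–B2, B1–B3, B2–B4, B4–B5, B4–B6
Every bag has size at most 3, so the width is 3 − 1 = 2 and tw(G) ≤ 2. On the other hand G contains the 3-clique {0, 1, 6}. A clique must lie in a single bag of any decomposition, so no decomposition can have width below 2. Therefore the treewidth is 2.

2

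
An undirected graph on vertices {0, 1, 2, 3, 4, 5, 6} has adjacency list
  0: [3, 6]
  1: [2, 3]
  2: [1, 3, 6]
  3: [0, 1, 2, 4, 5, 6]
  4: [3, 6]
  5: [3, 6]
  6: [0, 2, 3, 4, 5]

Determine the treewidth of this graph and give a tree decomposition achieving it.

Every bag has size at most 3, so the width is 3 − 1 = 2 and tw(G) ≤ 2. On the other hand G contains the 3-clique {1, 2, 3}. A clique must lie in a single bag of any decomposition, so no decomposition can have width below 2. Hence tw(G) = 2 exactly.

Treewidth 2.
One such decomposition:
Bags: B1 = {3, 5, 6}  B2 = {3, 4, 6}  B3 = {0, 3, 6}  B4 = {2, 3, 6}  B5 = {1, 2, 3}
Tree: B1–B2, B2–B3, B1–B4, B4–B5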